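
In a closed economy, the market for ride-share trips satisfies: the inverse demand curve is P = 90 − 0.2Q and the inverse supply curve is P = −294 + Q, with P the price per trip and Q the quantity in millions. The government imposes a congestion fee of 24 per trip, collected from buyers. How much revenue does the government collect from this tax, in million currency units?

Tax revenue = 7200 million.

Rewrite in direct form: Qd = 450 − 5P and Qs = P + 294.
Before the tax: set 450 − 5P = P + 294 → P* = 26, Q* = 320.
With the tax collected from buyers, demand (in seller-price terms) shifts: Qd = 450 − 5(P + 24).
New equilibrium: buyers pay 30, producers receive 6, Q = 300. (Wedge: Pb − Ps = 24.)
Revenue = t · Q = 24 · 300 = 7200.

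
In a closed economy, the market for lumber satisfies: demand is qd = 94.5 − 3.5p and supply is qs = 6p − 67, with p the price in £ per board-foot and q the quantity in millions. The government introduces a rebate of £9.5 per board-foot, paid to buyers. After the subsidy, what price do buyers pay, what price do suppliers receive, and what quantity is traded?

Buyers pay £11; suppliers receive £20.5; quantity = 56.

Without the subsidy, 94.5 − 3.5p = 6p − 67 gives 9.5p = 161.5, so p* = £17 and q* = 35.
With a per-unit subsidy paid to buyers, each effectively pays p − 9.5, so demand becomes qd = 94.5 − 3.5(p − 9.5).
New equilibrium: buyers pay £11, suppliers receive £20.5, q = 56. (Wedge: pb − ps = −9.5.)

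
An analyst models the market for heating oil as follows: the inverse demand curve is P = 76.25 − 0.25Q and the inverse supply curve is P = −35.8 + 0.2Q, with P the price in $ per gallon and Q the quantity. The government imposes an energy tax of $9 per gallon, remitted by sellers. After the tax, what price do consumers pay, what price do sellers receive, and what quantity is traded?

Consumers pay $19; sellers receive $10; quantity = 229.

Rewrite in direct form: Qd = 305 − 4P and Qs = 5P + 179.
Without the tax, 305 − 4P = 5P + 179 gives 9P = 126, so P* = $14 and Q* = 249.
With the tax collected from sellers, supply shifts: Qs = 5(P − 9) + 179.
New equilibrium: consumers pay $19, sellers receive $10, Q = 229. (Wedge: Pb − Ps = 9.)
The less price-elastic side of the market bears the larger share of a per-unit tax.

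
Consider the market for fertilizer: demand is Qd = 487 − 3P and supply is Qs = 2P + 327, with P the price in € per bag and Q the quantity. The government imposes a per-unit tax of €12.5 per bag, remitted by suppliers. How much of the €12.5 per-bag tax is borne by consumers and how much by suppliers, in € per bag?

Without the tax, 487 − 3P = 2P + 327 gives 5P = 160, so P* = €32 and Q* = 391.
With the tax collected from suppliers, supply shifts: Qs = 2(P − 12.5) + 327.
New equilibrium: consumers pay €37, suppliers receive €24.5, Q = 376. (Wedge: Pb − Ps = 12.5.)
Burden on consumers: €5; on suppliers: €7.5. (They sum to €12.5.)
The less price-elastic side of the market bears the larger share of a per-unit tax.

Consumers bear €5 per bag; suppliers bear €7.5 per bag.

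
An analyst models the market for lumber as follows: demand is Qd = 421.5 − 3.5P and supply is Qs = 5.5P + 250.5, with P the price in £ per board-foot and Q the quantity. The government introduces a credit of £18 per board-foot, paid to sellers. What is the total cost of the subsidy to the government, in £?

Government outlay = £7083.

Without the subsidy, 421.5 − 3.5P = 5.5P + 250.5 gives 9P = 171, so P* = £19 and Q* = 355.
With a per-unit subsidy paid to sellers, each receives P + 18 per unit sold, so supply becomes Qs = 5.5(P + 18) + 250.5.
New equilibrium: consumers pay £8, sellers receive £26, Q = 393.5. (Wedge: Pb − Ps = −18.)
Outlay = t · Q = 18 · 393.5 = £7083.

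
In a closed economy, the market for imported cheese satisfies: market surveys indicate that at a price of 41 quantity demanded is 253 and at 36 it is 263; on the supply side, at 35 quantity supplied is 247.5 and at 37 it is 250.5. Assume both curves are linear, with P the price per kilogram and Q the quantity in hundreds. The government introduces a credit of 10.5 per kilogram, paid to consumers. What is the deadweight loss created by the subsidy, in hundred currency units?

Demand slope: (263 − 253)/(36 − 41) = -2, so Qd = 335 − 2P.
Supply slope: (250.5 − 247.5)/(37 − 35) = 1.5, so Qs = 1.5P + 195.
Without the subsidy, 335 − 2P = 1.5P + 195 gives 3.5P = 140, so P* = 40 and Q* = 255.
With a per-unit subsidy paid to consumers, each effectively pays P − 10.5, so demand becomes Qd = 335 − 2(P − 10.5).
New equilibrium: consumers pay 35.5, sellers receive 46, Q = 264. (Wedge: Pb − Ps = −10.5.)
Quantity rises by |ΔQ| = |255 − 264| = 9.
DWL = ½ · t · |ΔQ| = ½ · 10.5 · 9 = 47.25.

Deadweight loss = 47.25 hundred.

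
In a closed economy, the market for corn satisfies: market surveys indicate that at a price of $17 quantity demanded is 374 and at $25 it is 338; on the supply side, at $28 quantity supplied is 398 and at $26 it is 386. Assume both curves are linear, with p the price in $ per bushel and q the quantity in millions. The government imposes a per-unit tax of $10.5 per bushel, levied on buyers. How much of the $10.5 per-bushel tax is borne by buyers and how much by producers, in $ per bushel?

Buyers bear $6 per bushel; producers bear $4.5 per bushel.

Demand slope: (338 − 374)/(25 − 17) = -4.5, so qd = 450.5 − 4.5p.
Supply slope: (386 − 398)/(26 − 28) = 6, so qs = 6p + 230.
Without the tax, 450.5 − 4.5p = 6p + 230 gives 10.5p = 220.5, so p* = $21 and q* = 356.
With the tax collected from buyers, demand (in seller-price terms) shifts: qd = 450.5 − 4.5(p + 10.5).
New equilibrium: buyers pay $27, producers receive $16.5, q = 329. (Wedge: pb − ps = 10.5.)
Burden on buyers: $6; on producers: $4.5. (They sum to $10.5.)
The less price-elastic side of the market bears the larger share of a per-unit tax.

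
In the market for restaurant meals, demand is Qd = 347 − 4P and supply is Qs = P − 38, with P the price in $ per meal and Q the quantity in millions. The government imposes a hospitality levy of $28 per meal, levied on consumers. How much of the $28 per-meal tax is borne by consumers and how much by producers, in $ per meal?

Consumers bear $5.6 per meal; producers bear $22.4 per meal.

Without the tax, 347 − 4P = P − 38 gives 5P = 385, so P* = $77 and Q* = 39.
With the tax collected from consumers, demand (in seller-price terms) shifts: Qd = 347 − 4(P + 28).
New equilibrium: consumers pay $82.6, producers receive $54.6, Q = 16.6. (Wedge: Pb − Ps = 28.)
Burden on consumers: $5.6; on producers: $22.4. (They sum to $28.)
The less price-elastic side of the market bears the larger share of a per-unit tax.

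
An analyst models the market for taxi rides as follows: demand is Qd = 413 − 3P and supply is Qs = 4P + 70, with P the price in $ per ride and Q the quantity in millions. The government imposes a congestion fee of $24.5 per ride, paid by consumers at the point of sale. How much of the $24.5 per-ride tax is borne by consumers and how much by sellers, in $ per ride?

Without the tax, 413 − 3P = 4P + 70 gives 7P = 343, so P* = $49 and Q* = 266.
With the tax collected from consumers, demand (in seller-price terms) shifts: Qd = 413 − 3(P + 24.5).
New equilibrium: consumers pay $63, sellers receive $38.5, Q = 224. (Wedge: Pb − Ps = 24.5.)
Burden on consumers: $14; on sellers: $10.5. (They sum to $24.5.)
The less price-elastic side of the market bears the larger share of a per-unit tax.

Consumers bear $14 per ride; sellers bear $10.5 per ride.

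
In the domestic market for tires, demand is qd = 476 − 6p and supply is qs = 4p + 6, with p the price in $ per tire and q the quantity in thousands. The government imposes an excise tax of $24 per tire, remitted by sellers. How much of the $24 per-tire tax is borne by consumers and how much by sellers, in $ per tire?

Consumers bear $9.6 per tire; sellers bear $14.4 per tire.

Without the tax, 476 − 6p = 4p + 6 gives 10p = 470, so p* = $47 and q* = 194.
With the tax collected from sellers, supply shifts: qs = 4(p − 24) + 6.
Solving gives q = 136.4 with consumers paying $56.6 and sellers receiving $32.6 (the $24 wedge).
Burden on consumers: $9.6; on sellers: $14.4. (They sum to $24.)
The less price-elastic side of the market bears the larger share of a per-unit tax.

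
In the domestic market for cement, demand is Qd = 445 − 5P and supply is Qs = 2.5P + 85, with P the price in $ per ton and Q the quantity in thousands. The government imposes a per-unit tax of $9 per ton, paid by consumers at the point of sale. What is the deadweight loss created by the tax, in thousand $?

Deadweight loss = $67.5 thousand.

Without the tax, 445 − 5P = 2.5P + 85 gives 7.5P = 360, so P* = $48 and Q* = 205.
With the tax collected from consumers, demand (in seller-price terms) shifts: Qd = 445 − 5(P + 9).
New equilibrium: consumers pay $51, sellers receive $42, Q = 190. (Wedge: Pb − Ps = 9.)
Quantity falls by |ΔQ| = |205 − 190| = 15.
DWL = ½ · t · |ΔQ| = ½ · 9 · 15 = $67.5.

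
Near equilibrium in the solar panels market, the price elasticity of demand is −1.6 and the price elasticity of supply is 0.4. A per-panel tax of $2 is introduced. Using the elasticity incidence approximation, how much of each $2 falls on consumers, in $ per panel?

Consumers bear ≈ $0.4 per panel.

Incidence ratio: consumers' share ≈ εs / (εs + |εd|) = 0.4 / (0.4 + 1.6) = 0.2.
So consumers bear ≈ 0.2 × $2 = $0.4; sellers bear $1.6.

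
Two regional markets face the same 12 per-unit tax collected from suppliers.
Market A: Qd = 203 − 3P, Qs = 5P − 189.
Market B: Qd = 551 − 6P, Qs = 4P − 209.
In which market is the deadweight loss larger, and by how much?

Market A: pre-tax P* = 49, Q* = 56; post-tax Q = 33.5; deadweight loss = 135.
Market B: pre-tax P* = 76, Q* = 95; post-tax Q = 66.2; deadweight loss = 172.8.
Difference: 135 vs 172.8 → market B is larger by 37.8.

Market B, by 37.8.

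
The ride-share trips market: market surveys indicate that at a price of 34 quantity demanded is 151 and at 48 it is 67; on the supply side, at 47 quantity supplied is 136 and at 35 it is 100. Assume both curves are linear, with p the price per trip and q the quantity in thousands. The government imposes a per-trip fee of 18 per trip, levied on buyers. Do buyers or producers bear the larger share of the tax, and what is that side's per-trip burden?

Demand slope: (67 − 151)/(48 − 34) = -6, so qd = 355 − 6p.
Supply slope: (100 − 136)/(35 − 47) = 3, so qs = 3p − 5.
Before the tax: set 355 − 6p = 3p − 5 → p* = 40, q* = 115.
With the tax collected from buyers, demand (in seller-price terms) shifts: qd = 355 − 6(p + 18).
New equilibrium: buyers pay 46, producers receive 28, q = 79. (Wedge: pb − ps = 18.)
Per-trip burden: buyers 6, producers 12.
Producers take the larger share because supply is less price-elastic here (demand slope 6 vs supply slope 3).
The less price-elastic side of the market bears the larger share of a per-unit tax.

Producers bear the larger share: 12 per trip.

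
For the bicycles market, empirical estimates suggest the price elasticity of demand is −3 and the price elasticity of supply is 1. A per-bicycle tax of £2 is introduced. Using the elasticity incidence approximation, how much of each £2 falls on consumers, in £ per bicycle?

Consumers bear ≈ £0.5 per bicycle.

Incidence ratio: consumers' share ≈ εs / (εs + |εd|) = 1 / (1 + 3) = 0.25.
So consumers bear ≈ 0.25 × £2 = £0.5; suppliers bear £1.5.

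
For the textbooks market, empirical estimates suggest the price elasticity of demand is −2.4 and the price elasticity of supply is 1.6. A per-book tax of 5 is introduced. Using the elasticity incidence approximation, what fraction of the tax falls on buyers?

Incidence ratio: buyers' share ≈ εs / (εs + |εd|) = 1.6 / (1.6 + 2.4) = 0.4.
Supply is the less elastic side, so buyers bear the smaller share.

Buyers' share ≈ 0.4.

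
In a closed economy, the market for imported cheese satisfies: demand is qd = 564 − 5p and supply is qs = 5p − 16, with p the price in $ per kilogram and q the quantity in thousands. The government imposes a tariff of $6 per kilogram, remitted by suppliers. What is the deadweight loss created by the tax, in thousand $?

Without the tax, 564 − 5p = 5p − 16 gives 10p = 580, so p* = $58 and q* = 274.
With the tax collected from suppliers, supply shifts: qs = 5(p − 6) − 16.
New equilibrium: consumers pay $61, suppliers receive $55, q = 259. (Wedge: pb − ps = 6.)
Quantity falls by |ΔQ| = |274 − 259| = 15.
DWL = ½ · t · |ΔQ| = ½ · 6 · 15 = $45.

Deadweight loss = $45 thousand.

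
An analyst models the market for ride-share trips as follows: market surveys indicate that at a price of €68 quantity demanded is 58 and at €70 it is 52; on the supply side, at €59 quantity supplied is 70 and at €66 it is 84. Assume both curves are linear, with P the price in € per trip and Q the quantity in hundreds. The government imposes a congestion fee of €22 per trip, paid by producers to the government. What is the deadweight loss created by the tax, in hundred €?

Deadweight loss = €290.4 hundred.

Demand slope: (52 − 58)/(70 − 68) = -3, so Qd = 262 − 3P.
Supply slope: (84 − 70)/(66 − 59) = 2, so Qs = 2P − 48.
Without the tax, 262 − 3P = 2P − 48 gives 5P = 310, so P* = €62 and Q* = 76.
With the tax collected from producers, supply shifts: Qs = 2(P − 22) − 48.
New equilibrium: consumers pay €70.8, producers receive €48.8, Q = 49.6. (Wedge: Pb − Ps = 22.)
Quantity falls by |ΔQ| = |76 − 49.6| = 26.4.
DWL = ½ · t · |ΔQ| = ½ · 22 · 26.4 = €290.4.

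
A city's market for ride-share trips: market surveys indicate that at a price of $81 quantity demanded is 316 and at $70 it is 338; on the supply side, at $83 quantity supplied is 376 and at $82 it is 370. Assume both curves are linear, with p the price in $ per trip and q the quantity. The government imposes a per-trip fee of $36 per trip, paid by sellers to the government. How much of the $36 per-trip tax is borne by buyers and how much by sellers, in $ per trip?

Buyers bear $27 per trip; sellers bear $9 per trip.

Demand slope: (338 − 316)/(70 − 81) = -2, so qd = 478 − 2p.
Supply slope: (370 − 376)/(82 − 83) = 6, so qs = 6p − 122.
Without the tax, 478 − 2p = 6p − 122 gives 8p = 600, so p* = $75 and q* = 328.
With the tax collected from sellers, supply shifts: qs = 6(p − 36) − 122.
Solving gives q = 274 with buyers paying $102 and sellers receiving $66 (the $36 wedge).
Burden on buyers: $27; on sellers: $9. (They sum to $36.)
The less price-elastic side of the market bears the larger share of a per-unit tax.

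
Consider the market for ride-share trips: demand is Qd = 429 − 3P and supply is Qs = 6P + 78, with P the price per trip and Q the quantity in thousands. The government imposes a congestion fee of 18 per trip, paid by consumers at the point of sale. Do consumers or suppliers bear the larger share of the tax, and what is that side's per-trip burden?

Before the tax: set 429 − 3P = 6P + 78 → P* = 39, Q* = 312.
With the tax collected from consumers, demand (in seller-price terms) shifts: Qd = 429 − 3(P + 18).
Solving gives Q = 276 with consumers paying 51 and suppliers receiving 33 (the 18 wedge).
Per-trip burden: consumers 12, suppliers 6.
Consumers take the larger share because demand is less price-elastic here (demand slope 3 vs supply slope 6).
The less price-elastic side of the market bears the larger share of a per-unit tax.

Consumers bear the larger share: 12 per trip.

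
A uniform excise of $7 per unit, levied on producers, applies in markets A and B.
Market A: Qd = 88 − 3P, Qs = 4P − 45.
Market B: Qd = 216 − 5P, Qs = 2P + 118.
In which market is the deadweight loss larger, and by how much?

Market A: pre-tax P* = $19, Q* = 31; post-tax Q = 19; deadweight loss = $42.
Market B: pre-tax P* = $14, Q* = 146; post-tax Q = 136; deadweight loss = $35.
Difference: $42 vs $35 → market A is larger by $7.

Market A, by $7.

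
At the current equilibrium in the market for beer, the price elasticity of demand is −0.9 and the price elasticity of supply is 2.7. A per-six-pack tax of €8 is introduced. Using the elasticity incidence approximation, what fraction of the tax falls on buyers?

Buyers' share ≈ 0.75.

Incidence ratio: buyers' share ≈ εs / (εs + |εd|) = 2.7 / (2.7 + 0.9) = 0.75.
Supply is the more elastic side, so buyers bear the larger share.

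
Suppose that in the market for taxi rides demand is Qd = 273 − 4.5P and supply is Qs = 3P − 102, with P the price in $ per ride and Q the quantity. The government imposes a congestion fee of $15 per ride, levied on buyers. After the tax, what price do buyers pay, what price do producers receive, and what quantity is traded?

Before the tax: set 273 − 4.5P = 3P − 102 → P* = $50, Q* = 48.
With the tax collected from buyers, demand (in seller-price terms) shifts: Qd = 273 − 4.5(P + 15).
Solving gives Q = 21 with buyers paying $56 and producers receiving $41 (the $15 wedge).

Buyers pay $56; producers receive $41; quantity = 21.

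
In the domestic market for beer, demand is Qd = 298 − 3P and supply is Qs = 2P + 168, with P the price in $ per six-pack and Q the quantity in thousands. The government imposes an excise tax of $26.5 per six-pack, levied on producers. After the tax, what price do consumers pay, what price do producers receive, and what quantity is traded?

Without the tax, 298 − 3P = 2P + 168 gives 5P = 130, so P* = $26 and Q* = 220.
With the tax collected from producers, supply shifts: Qs = 2(P − 26.5) + 168.
New equilibrium: consumers pay $36.6, producers receive $10.1, Q = 188.2. (Wedge: Pb − Ps = 26.5.)

Consumers pay $36.6; producers receive $10.1; quantity = 188.2.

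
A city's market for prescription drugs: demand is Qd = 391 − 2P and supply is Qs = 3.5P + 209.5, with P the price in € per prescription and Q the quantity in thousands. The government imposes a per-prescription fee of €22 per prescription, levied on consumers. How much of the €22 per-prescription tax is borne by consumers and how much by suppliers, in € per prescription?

Before the tax: set 391 − 2P = 3.5P + 209.5 → P* = €33, Q* = 325.
With the tax collected from consumers, demand (in seller-price terms) shifts: Qd = 391 − 2(P + 22).
Solving gives Q = 297 with consumers paying €47 and suppliers receiving €25 (the €22 wedge).
Burden on consumers: €14; on suppliers: €8. (They sum to €22.)

Consumers bear €14 per prescription; suppliers bear €8 per prescription.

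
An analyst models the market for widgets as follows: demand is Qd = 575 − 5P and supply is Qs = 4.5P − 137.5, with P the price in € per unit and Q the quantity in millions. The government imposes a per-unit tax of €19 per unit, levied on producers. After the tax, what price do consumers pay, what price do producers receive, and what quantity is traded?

Consumers pay €84; producers receive €65; quantity = 155.

Before the tax: set 575 − 5P = 4.5P − 137.5 → P* = €75, Q* = 200.
With the tax collected from producers, supply shifts: Qs = 4.5(P − 19) − 137.5.
New equilibrium: consumers pay €84, producers receive €65, Q = 155. (Wedge: Pb − Ps = 19.)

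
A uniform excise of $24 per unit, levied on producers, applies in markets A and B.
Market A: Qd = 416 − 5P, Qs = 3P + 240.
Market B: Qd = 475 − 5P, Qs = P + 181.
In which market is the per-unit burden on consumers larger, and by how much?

Market A, by $5.

Market A: pre-tax P* = $22, Q* = 306; post-tax Q = 261; per-unit burden on consumers = $9.
Market B: pre-tax P* = $49, Q* = 230; post-tax Q = 210; per-unit burden on consumers = $4.
Difference: $9 vs $4 → market A is larger by $5.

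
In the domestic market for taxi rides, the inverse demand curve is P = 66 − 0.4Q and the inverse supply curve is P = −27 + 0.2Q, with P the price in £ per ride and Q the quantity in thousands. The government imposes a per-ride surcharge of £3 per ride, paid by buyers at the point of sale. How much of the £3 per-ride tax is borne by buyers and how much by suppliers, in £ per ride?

Rewrite in direct form: Qd = 165 − 2.5P and Qs = 5P + 135.
Without the tax, 165 − 2.5P = 5P + 135 gives 7.5P = 30, so P* = £4 and Q* = 155.
With the tax collected from buyers, demand (in seller-price terms) shifts: Qd = 165 − 2.5(P + 3).
Solving gives Q = 150 with buyers paying £6 and suppliers receiving £3 (the £3 wedge).
Burden on buyers: £2; on suppliers: £1. (They sum to £3.)

Buyers bear £2 per ride; suppliers bear £1 per ride.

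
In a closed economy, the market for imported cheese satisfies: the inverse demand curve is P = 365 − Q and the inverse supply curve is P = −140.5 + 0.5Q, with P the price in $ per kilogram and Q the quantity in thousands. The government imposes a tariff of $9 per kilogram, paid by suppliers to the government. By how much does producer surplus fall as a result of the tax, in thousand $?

Rewrite in direct form: Qd = 365 − P and Qs = 2P + 281.
Without the tax, 365 − P = 2P + 281 gives 3P = 84, so P* = $28 and Q* = 337.
With the tax collected from suppliers, supply shifts: Qs = 2(P − 9) + 281.
Solving gives Q = 331 with consumers paying $34 and suppliers receiving $25 (the $9 wedge).
ΔPS is the trapezoid between Q = 331 and Q = 337 of height $3: ½ · (337 + 331) · 3 = $1002.

Producer surplus falls by $1002 thousand.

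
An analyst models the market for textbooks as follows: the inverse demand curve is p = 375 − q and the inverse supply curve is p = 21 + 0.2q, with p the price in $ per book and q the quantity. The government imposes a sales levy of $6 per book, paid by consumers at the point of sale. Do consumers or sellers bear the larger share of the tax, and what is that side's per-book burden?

Inverting to q(p) form: qd = 375 − p; qs = 5p − 105.
Before the tax: set 375 − p = 5p − 105 → p* = $80, q* = 295.
With the tax collected from consumers, demand (in seller-price terms) shifts: qd = 375 − (p + 6).
Solving gives q = 290 with consumers paying $85 and sellers receiving $79 (the $6 wedge).
Per-book burden: consumers $5, sellers $1.
Consumers take the larger share because demand is less price-elastic here (demand slope 1 vs supply slope 5).

Consumers bear the larger share: $5 per book.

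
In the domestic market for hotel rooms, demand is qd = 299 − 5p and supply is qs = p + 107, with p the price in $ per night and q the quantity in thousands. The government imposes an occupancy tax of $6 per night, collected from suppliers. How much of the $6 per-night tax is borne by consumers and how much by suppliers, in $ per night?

Consumers bear $1 per night; suppliers bear $5 per night.

Before the tax: set 299 − 5p = p + 107 → p* = $32, q* = 139.
With the tax collected from suppliers, supply shifts: qs = (p − 6) + 107.
New equilibrium: consumers pay $33, suppliers receive $27, q = 134. (Wedge: pb − ps = 6.)
Burden on consumers: $1; on suppliers: $5. (They sum to $6.)
The less price-elastic side of the market bears the larger share of a per-unit tax.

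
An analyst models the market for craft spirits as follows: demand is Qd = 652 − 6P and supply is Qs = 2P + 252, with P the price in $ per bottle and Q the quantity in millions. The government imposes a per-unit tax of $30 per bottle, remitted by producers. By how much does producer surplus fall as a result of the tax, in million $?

Producer surplus falls by $7413.75 million.

Without the tax, 652 − 6P = 2P + 252 gives 8P = 400, so P* = $50 and Q* = 352.
With the tax collected from producers, supply shifts: Qs = 2(P − 30) + 252.
Solving gives Q = 307 with consumers paying $57.5 and producers receiving $27.5 (the $30 wedge).
ΔPS is the trapezoid between Q = 307 and Q = 352 of height $22.5: ½ · (352 + 307) · 22.5 = $7413.75.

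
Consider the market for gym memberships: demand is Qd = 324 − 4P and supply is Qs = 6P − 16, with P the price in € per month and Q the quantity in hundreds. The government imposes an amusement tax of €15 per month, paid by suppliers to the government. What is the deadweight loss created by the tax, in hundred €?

Deadweight loss = €270 hundred.

Before the tax: set 324 − 4P = 6P − 16 → P* = €34, Q* = 188.
With the tax collected from suppliers, supply shifts: Qs = 6(P − 15) − 16.
Solving gives Q = 152 with consumers paying €43 and suppliers receiving €28 (the €15 wedge).
Quantity falls by |ΔQ| = |188 − 152| = 36.
DWL = ½ · t · |ΔQ| = ½ · 15 · 36 = €270.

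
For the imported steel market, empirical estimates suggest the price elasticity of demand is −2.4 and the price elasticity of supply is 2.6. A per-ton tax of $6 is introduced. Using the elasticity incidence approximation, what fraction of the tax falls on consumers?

Consumers' share ≈ 0.52.

Incidence ratio: consumers' share ≈ εs / (εs + |εd|) = 2.6 / (2.6 + 2.4) = 0.52.
Supply is the more elastic side, so consumers bear the larger share.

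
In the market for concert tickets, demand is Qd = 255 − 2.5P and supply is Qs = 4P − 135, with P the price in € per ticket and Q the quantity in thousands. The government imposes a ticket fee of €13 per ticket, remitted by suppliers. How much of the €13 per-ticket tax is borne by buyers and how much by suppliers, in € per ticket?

Without the tax, 255 − 2.5P = 4P − 135 gives 6.5P = 390, so P* = €60 and Q* = 105.
With the tax collected from suppliers, supply shifts: Qs = 4(P − 13) − 135.
New equilibrium: buyers pay €68, suppliers receive €55, Q = 85. (Wedge: Pb − Ps = 13.)
Burden on buyers: €8; on suppliers: €5. (They sum to €13.)
The less price-elastic side of the market bears the larger share of a per-unit tax.

Buyers bear €8 per ticket; suppliers bear €5 per ticket.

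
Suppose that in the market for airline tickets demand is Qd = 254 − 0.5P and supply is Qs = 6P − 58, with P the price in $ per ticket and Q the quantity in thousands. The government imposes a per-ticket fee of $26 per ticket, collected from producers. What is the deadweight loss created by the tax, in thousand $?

Deadweight loss = $156 thousand.

Before the tax: set 254 − 0.5P = 6P − 58 → P* = $48, Q* = 230.
With the tax collected from producers, supply shifts: Qs = 6(P − 26) − 58.
New equilibrium: consumers pay $72, producers receive $46, Q = 218. (Wedge: Pb − Ps = 26.)
Quantity falls by |ΔQ| = |230 − 218| = 12.
DWL = ½ · t · |ΔQ| = ½ · 26 · 12 = $156.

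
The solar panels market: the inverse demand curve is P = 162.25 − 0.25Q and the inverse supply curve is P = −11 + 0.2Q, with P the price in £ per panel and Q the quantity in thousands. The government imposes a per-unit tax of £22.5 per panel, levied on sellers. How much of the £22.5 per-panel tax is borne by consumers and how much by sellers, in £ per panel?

Rewrite in direct form: Qd = 649 − 4P and Qs = 5P + 55.
Without the tax, 649 − 4P = 5P + 55 gives 9P = 594, so P* = £66 and Q* = 385.
With the tax collected from sellers, supply shifts: Qs = 5(P − 22.5) + 55.
Solving gives Q = 335 with consumers paying £78.5 and sellers receiving £56 (the £22.5 wedge).
Burden on consumers: £12.5; on sellers: £10. (They sum to £22.5.)

Consumers bear £12.5 per panel; sellers bear £10 per panel.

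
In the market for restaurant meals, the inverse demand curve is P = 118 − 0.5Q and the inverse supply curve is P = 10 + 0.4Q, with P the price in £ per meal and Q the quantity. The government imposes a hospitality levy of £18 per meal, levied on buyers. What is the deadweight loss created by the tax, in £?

Deadweight loss = £180.

Inverting to Q(P) form: Qd = 236 − 2P; Qs = 2.5P − 25.
Without the tax, 236 − 2P = 2.5P − 25 gives 4.5P = 261, so P* = £58 and Q* = 120.
With the tax collected from buyers, demand (in seller-price terms) shifts: Qd = 236 − 2(P + 18).
Solving gives Q = 100 with buyers paying £68 and suppliers receiving £50 (the £18 wedge).
Quantity falls by |ΔQ| = |120 − 100| = 20.
DWL = ½ · t · |ΔQ| = ½ · 18 · 20 = £180.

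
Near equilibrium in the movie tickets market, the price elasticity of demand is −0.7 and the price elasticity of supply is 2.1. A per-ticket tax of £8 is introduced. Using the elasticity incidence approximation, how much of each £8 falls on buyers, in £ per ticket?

Buyers bear ≈ £6 per ticket.

Incidence ratio: buyers' share ≈ εs / (εs + |εd|) = 2.1 / (2.1 + 0.7) = 0.75.
So buyers bear ≈ 0.75 × £8 = £6; producers bear £2.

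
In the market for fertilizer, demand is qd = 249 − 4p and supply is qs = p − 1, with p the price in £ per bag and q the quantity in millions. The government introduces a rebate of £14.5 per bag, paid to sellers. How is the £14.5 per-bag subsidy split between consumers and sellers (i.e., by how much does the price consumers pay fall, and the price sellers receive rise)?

Before the subsidy: set 249 − 4p = p − 1 → p* = £50, q* = 49.
With a per-unit subsidy paid to sellers, each receives p + 14.5 per unit sold, so supply becomes qs = (p + 14.5) − 1.
Solving gives q = 60.6 with consumers paying £47.1 and sellers receiving £61.6 (the £14.5 wedge).
Gain to consumers: £2.9; to sellers: £11.6. (They sum to £14.5.)

Consumers gain £2.9 per bag; sellers gain £11.6 per bag.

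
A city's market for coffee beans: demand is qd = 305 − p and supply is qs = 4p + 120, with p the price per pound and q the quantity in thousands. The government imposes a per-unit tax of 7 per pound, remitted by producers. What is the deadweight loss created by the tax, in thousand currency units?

Deadweight loss = 19.6 thousand.

Before the tax: set 305 − p = 4p + 120 → p* = 37, q* = 268.
With the tax collected from producers, supply shifts: qs = 4(p − 7) + 120.
New equilibrium: consumers pay 42.6, producers receive 35.6, q = 262.4. (Wedge: pb − ps = 7.)
Quantity falls by |ΔQ| = |268 − 262.4| = 5.6.
DWL = ½ · t · |ΔQ| = ½ · 7 · 5.6 = 19.6.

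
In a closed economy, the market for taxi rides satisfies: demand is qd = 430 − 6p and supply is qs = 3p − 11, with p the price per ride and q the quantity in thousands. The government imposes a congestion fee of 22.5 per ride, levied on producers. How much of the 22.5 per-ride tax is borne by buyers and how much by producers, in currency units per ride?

Before the tax: set 430 − 6p = 3p − 11 → p* = 49, q* = 136.
With the tax collected from producers, supply shifts: qs = 3(p − 22.5) − 11.
Solving gives q = 91 with buyers paying 56.5 and producers receiving 34 (the 22.5 wedge).
Burden on buyers: 7.5; on producers: 15. (They sum to 22.5.)
The less price-elastic side of the market bears the larger share of a per-unit tax.

Buyers bear 7.5 per ride; producers bear 15 per ride.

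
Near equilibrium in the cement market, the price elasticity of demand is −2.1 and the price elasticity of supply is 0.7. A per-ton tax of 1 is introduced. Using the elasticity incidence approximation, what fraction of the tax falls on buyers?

Incidence ratio: buyers' share ≈ εs / (εs + |εd|) = 0.7 / (0.7 + 2.1) = 0.25.
Supply is the less elastic side, so buyers bear the smaller share.

Buyers' share ≈ 0.25.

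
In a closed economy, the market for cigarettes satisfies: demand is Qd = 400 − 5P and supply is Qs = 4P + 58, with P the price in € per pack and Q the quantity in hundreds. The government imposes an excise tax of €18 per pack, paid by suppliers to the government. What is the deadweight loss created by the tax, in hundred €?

Deadweight loss = €360 hundred.

Without the tax, 400 − 5P = 4P + 58 gives 9P = 342, so P* = €38 and Q* = 210.
With the tax collected from suppliers, supply shifts: Qs = 4(P − 18) + 58.
Solving gives Q = 170 with consumers paying €46 and suppliers receiving €28 (the €18 wedge).
Quantity falls by |ΔQ| = |210 − 170| = 40.
DWL = ½ · t · |ΔQ| = ½ · 18 · 40 = €360.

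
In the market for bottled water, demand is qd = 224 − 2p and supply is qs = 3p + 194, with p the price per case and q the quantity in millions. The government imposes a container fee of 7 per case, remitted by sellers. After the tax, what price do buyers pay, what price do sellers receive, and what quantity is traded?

Before the tax: set 224 − 2p = 3p + 194 → p* = 6, q* = 212.
With the tax collected from sellers, supply shifts: qs = 3(p − 7) + 194.
New equilibrium: buyers pay 10.2, sellers receive 3.2, q = 203.6. (Wedge: pb − ps = 7.)
The less price-elastic side of the market bears the larger share of a per-unit tax.

Buyers pay 10.2; sellers receive 3.2; quantity = 203.6.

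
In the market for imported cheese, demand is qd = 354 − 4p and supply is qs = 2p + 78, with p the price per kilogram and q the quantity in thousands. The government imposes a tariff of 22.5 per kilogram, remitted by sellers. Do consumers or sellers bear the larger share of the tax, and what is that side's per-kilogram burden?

Sellers bear the larger share: 15 per kilogram.

Before the tax: set 354 − 4p = 2p + 78 → p* = 46, q* = 170.
With the tax collected from sellers, supply shifts: qs = 2(p − 22.5) + 78.
New equilibrium: consumers pay 53.5, sellers receive 31, q = 140. (Wedge: pb − ps = 22.5.)
Per-kilogram burden: consumers 7.5, sellers 15.
Sellers take the larger share because supply is less price-elastic here (demand slope 4 vs supply slope 2).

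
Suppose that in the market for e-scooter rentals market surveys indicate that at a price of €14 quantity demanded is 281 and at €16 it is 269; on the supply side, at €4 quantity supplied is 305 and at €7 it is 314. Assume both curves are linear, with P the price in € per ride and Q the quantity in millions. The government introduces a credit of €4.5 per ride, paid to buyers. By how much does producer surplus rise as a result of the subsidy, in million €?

Demand slope: (269 − 281)/(16 − 14) = -6, so Qd = 365 − 6P.
Supply slope: (314 − 305)/(7 − 4) = 3, so Qs = 3P + 293.
Before the subsidy: set 365 − 6P = 3P + 293 → P* = €8, Q* = 317.
With a per-unit subsidy paid to buyers, each effectively pays P − 4.5, so demand becomes Qd = 365 − 6(P − 4.5).
Solving gives Q = 326 with buyers paying €6.5 and sellers receiving €11 (the €4.5 wedge).
ΔPS is the trapezoid between Q = 326 and Q = 317 of height €3: ½ · (317 + 326) · 3 = €964.5.

Producer surplus rises by €964.5 million.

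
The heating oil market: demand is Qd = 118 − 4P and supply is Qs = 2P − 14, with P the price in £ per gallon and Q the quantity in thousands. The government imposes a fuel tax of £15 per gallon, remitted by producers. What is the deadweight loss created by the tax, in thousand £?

Deadweight loss = £150 thousand.

Before the tax: set 118 − 4P = 2P − 14 → P* = £22, Q* = 30.
With the tax collected from producers, supply shifts: Qs = 2(P − 15) − 14.
Solving gives Q = 10 with buyers paying £27 and producers receiving £12 (the £15 wedge).
Quantity falls by |ΔQ| = |30 − 10| = 20.
DWL = ½ · t · |ΔQ| = ½ · 15 · 20 = £150.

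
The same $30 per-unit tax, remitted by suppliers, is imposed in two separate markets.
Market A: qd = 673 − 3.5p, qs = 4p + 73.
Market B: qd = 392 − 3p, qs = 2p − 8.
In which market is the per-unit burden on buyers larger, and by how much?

Market A, by $4.

Market A: pre-tax p* = $80, q* = 393; post-tax q = 337; per-unit burden on buyers = $16.
Market B: pre-tax p* = $80, q* = 152; post-tax q = 116; per-unit burden on buyers = $12.
Difference: $16 vs $12 → market A is larger by $4.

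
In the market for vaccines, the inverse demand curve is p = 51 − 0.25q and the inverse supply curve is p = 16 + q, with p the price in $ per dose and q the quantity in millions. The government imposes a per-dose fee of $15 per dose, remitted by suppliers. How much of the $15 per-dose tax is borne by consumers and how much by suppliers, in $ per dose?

Consumers bear $3 per dose; suppliers bear $12 per dose.

Rewrite in direct form: qd = 204 − 4p and qs = p − 16.
Before the tax: set 204 − 4p = p − 16 → p* = $44, q* = 28.
With the tax collected from suppliers, supply shifts: qs = (p − 15) − 16.
New equilibrium: consumers pay $47, suppliers receive $32, q = 16. (Wedge: pb − ps = 15.)
Burden on consumers: $3; on suppliers: $12. (They sum to $15.)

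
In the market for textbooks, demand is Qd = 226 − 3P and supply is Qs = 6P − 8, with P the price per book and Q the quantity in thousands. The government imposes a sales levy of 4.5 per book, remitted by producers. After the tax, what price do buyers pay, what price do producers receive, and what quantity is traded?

Buyers pay 29; producers receive 24.5; quantity = 139.

Before the tax: set 226 − 3P = 6P − 8 → P* = 26, Q* = 148.
With the tax collected from producers, supply shifts: Qs = 6(P − 4.5) − 8.
Solving gives Q = 139 with buyers paying 29 and producers receiving 24.5 (the 4.5 wedge).
The less price-elastic side of the market bears the larger share of a per-unit tax.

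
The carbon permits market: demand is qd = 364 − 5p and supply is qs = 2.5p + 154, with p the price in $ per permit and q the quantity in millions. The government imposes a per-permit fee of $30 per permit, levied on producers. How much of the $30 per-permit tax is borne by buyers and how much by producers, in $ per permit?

Without the tax, 364 − 5p = 2.5p + 154 gives 7.5p = 210, so p* = $28 and q* = 224.
With the tax collected from producers, supply shifts: qs = 2.5(p − 30) + 154.
Solving gives q = 174 with buyers paying $38 and producers receiving $8 (the $30 wedge).
Burden on buyers: $10; on producers: $20. (They sum to $30.)

Buyers bear $10 per permit; producers bear $20 per permit.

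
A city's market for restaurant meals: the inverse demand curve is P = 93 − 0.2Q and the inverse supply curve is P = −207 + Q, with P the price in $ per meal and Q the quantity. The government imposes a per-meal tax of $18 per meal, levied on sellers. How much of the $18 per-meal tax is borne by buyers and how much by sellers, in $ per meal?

Inverting to Q(P) form: Qd = 465 − 5P; Qs = P + 207.
Before the tax: set 465 − 5P = P + 207 → P* = $43, Q* = 250.
With the tax collected from sellers, supply shifts: Qs = (P − 18) + 207.
Solving gives Q = 235 with buyers paying $46 and sellers receiving $28 (the $18 wedge).
Burden on buyers: $3; on sellers: $15. (They sum to $18.)
The less price-elastic side of the market bears the larger share of a per-unit tax.

Buyers bear $3 per meal; sellers bear $15 per meal.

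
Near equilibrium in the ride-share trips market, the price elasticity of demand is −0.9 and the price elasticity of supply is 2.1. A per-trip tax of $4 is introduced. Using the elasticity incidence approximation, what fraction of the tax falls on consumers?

Consumers' share ≈ 0.7.

Incidence ratio: consumers' share ≈ εs / (εs + |εd|) = 2.1 / (2.1 + 0.9) = 0.7.
Supply is the more elastic side, so consumers bear the larger share.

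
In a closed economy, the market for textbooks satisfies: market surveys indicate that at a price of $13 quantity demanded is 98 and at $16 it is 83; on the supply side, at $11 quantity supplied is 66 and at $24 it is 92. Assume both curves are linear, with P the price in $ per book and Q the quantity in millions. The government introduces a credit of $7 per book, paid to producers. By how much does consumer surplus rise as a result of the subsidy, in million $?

Demand slope: (83 − 98)/(16 − 13) = -5, so Qd = 163 − 5P.
Supply slope: (92 − 66)/(24 − 11) = 2, so Qs = 2P + 44.
Without the subsidy, 163 − 5P = 2P + 44 gives 7P = 119, so P* = $17 and Q* = 78.
With a per-unit subsidy paid to producers, each receives P + 7 per unit sold, so supply becomes Qs = 2(P + 7) + 44.
New equilibrium: buyers pay $15, producers receive $22, Q = 88. (Wedge: Pb − Ps = −7.)
ΔCS is the trapezoid between Q = 88 and Q = 78 of height $2: ½ · (78 + 88) · 2 = $166.

Consumer surplus rises by $166 million.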